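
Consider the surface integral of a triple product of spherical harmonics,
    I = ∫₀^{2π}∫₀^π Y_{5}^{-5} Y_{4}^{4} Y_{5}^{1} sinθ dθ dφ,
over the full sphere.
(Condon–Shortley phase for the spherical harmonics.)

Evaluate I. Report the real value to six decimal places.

m-sum 0 ✓  L=14 even ✓  1≤5≤9 ✓
Π(2lᵢ+1) = 11×9×11 = 1089
triangle coeff Δ(5,4,5) = 1/3153150
Σ_t [0,4]: t=0:+1/69120 t=1:−1/1728 t=2:+1/576 t=3:−1/1728 t=4:+1/69120 = 7/11520
(3j)²=2/143 [(5 4 5; 0 0 0)], sign=-1
Σ_t [4,4]: t=4:+1/414720 = 1/414720
(3j)²=2/429 [(5 4 5; -5 4 1)], sign=+1
⇒ 4πI² = 12/169
I = (-1)√(12/169/(4π)) = -0.07516962

-0.075170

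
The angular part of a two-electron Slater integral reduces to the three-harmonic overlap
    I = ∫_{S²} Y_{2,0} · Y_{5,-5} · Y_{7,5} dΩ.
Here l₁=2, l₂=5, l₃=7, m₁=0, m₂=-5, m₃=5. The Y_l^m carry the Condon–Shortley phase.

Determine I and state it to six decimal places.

Rules hold: Σm=0, L=14 even, 3≤7≤7.
N = 5·11·15 = 825
Δ = 0!·4!·10!/15! = 1/15015
Racah Σ t=0..0: t=0:+1/57600 = 1/57600
⇒ 3j(2 5 7; 0 0 0)² = 21/715, sgn -1
Racah Σ t=0..0: t=0:+1/14515200 = 1/14515200
⇒ 3j(2 5 7; 0 -5 5)² = 2/455, sgn +1
4πI² = N·(3j₀)²·(3jₘ)² = 18/169
I = -1·√(0.106509/4π) = -0.09206360

-0.092064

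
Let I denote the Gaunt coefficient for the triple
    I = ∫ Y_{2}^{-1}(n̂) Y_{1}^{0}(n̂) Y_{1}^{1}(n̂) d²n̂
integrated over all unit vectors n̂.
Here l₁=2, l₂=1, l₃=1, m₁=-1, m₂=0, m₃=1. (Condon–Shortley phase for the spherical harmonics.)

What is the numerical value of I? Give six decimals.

-0.218510

Rules hold: Σm=0, L=4 even, 1≤1≤3.
N = 5·3·3 = 45
Δ = 2!·2!·0!/5! = 1/30
Racah Σ t=1..1: t=1:−1/1 = -1/1
⇒ 3j(2 1 1; 0 0 0)² = 2/15, sgn +1
Racah Σ t=1..1: t=1:−1/2 = -1/2
⇒ 3j(2 1 1; -1 0 1)² = 1/10, sgn -1
4πI² = N·(3j₀)²·(3jₘ)² = 3/5
I = -1·√(0.6/4π) = -0.21850969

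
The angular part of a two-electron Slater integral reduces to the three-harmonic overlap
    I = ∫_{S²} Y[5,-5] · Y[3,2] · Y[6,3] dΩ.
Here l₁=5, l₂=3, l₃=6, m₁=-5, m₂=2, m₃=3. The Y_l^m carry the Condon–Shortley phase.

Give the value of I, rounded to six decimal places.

m-sum 0 ✓  L=14 even ✓  2≤6≤8 ✓
Π(2lᵢ+1) = 11×7×13 = 1001
triangle coeff Δ(5,3,6) = 1/675675
Σ_t [0,2]: t=0:+1/8640 t=1:−1/2304 t=2:+1/8640 = -7/34560
(3j)²=7/429 [(5 3 6; 0 0 0)], sign=-1
Σ_t [2,2]: t=2:+1/483840 = 1/483840
(3j)²=6/1001 [(5 3 6; -5 2 3)], sign=-1
⇒ 4πI² = 14/143
I = (+1)√(14/143/(4π)) = 0.08826552

0.088266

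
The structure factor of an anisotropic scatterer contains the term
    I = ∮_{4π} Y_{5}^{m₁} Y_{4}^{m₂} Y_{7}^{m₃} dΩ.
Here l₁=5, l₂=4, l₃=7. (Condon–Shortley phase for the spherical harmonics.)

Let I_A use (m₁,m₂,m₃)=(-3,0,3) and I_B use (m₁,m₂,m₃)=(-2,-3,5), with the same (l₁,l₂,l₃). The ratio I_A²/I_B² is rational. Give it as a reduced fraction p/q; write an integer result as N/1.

l's match ⇒ only the (l;m) 3-j factors differ between A and B.
A: triangle coeff Δ(5,4,7) = 1/6126120; Σ_t [0,2]: t=0:+1/3870720 t=1:−1/181440 t=2:+1/138240 = 23/11612160; (3j)²=529/204204 [(5 4 7; -3 0 3)], sign=+1
B: triangle coeff Δ(5,4,7) = 1/6126120; Σ_t [0,1]: t=0:+1/1209600 t=1:−1/1036800 = -1/7257600; (3j)²=1/2210 [(5 4 7; -2 -3 5)], sign=-1
I_A²/I_B² = (529/204204)/(1/2210) = 2645/462

2645/462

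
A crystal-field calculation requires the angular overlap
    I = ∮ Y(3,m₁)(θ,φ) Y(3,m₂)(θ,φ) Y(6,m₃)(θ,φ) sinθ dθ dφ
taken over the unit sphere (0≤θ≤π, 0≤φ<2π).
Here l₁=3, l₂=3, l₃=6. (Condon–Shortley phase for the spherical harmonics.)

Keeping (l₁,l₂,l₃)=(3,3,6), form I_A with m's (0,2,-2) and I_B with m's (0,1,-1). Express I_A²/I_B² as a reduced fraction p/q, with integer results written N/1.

Shared (l₁,l₂,l₃)=(3,3,6): N and (l;000)² cancel in I_A²/I_B².
A: Δ = 0!·6!·6!/13! = 1/12012; Racah Σ t=0..0: t=0:+1/4320 = 1/4320; ⇒ 3j(3 3 6; 0 2 -2)² = 8/429, sgn +1
B: Δ = 0!·6!·6!/13! = 1/12012; Racah Σ t=0..0: t=0:+1/1728 = 1/1728; ⇒ 3j(3 3 6; 0 1 -1)² = 25/858, sgn -1
I_A²/I_B² = (8/429)/(25/858) = 16/25

16/25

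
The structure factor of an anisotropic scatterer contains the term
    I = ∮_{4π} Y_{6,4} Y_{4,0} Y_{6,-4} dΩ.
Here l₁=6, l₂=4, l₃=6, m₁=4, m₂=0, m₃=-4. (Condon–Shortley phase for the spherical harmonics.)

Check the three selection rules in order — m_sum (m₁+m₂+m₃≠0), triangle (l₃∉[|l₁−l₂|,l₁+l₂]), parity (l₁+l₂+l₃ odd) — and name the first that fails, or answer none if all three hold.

m₁+m₂+m₃ = 4 + 0 − 4 = 0  ✓
triangle: |6−4|=2 ≤ l₃=6 ≤ 6+4=10  ✓
parity: l₁+l₂+l₃ = 16 is even  ✓

none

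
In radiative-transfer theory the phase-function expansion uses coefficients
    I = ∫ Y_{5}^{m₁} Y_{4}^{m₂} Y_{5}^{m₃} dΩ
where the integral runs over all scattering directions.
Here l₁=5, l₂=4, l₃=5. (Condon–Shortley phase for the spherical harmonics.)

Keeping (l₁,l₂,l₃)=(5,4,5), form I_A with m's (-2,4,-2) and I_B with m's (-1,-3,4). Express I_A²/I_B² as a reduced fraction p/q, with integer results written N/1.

7/6

Same 5,4,5: normalisation and zero-m 3j drop out of the ratio.
A: Δ: 4! 6! 4! / 15! → 1/3153150; sum: t=4:+1/20736 = 1/20736; 3j²(5 4 5; -2 4 -2) = Δ·Π!·Σ² = 35/1287  (sign -1)
B: Δ: 4! 6! 4! / 15! → 1/3153150; sum: t=0:+1/103680 t=1:−1/17280 = -1/20736; 3j²(5 4 5; -1 -3 4) = Δ·Π!·Σ² = 10/429  (sign +1)
I_A²/I_B² = (35/1287)/(10/429) = 7/6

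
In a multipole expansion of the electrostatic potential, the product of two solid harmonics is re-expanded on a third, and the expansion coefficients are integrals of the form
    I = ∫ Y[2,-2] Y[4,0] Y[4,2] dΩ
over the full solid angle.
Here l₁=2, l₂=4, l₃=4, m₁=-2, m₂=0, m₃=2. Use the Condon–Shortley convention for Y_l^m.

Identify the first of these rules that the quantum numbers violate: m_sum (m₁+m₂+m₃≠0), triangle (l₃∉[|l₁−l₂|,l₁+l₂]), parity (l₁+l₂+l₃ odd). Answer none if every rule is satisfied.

none

m₁+m₂+m₃ = -2 + 0 + 2 = 0  ✓
triangle: |2−4|=2 ≤ l₃=4 ≤ 2+4=6  ✓
parity: l₁+l₂+l₃ = 10 is even  ✓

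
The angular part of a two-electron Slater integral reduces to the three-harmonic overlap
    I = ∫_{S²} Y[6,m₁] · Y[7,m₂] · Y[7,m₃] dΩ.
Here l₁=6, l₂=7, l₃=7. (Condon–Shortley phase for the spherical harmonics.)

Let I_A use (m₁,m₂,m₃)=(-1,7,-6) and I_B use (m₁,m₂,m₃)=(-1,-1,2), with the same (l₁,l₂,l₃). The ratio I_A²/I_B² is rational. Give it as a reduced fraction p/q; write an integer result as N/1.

20449/13125

Same 6,7,7: normalisation and zero-m 3j drop out of the ratio.
A: Δ: 6! 6! 8! / 21! → 1/2444321880; sum: t=6:+1/3483648000 = 1/3483648000; 3j²(6 7 7; -1 7 -6) = Δ·Π!·Σ² = 143/12920  (sign -1)
B: Δ: 6! 6! 8! / 21! → 1/2444321880; sum: t=1:−1/62208000 t=2:+1/3317760 t=3:−1/1244160 t=4:+1/2488320 t=5:−1/29030400 t=6:+1/3483648000 = -1/6635520; 3j²(6 7 7; -1 -1 2) = Δ·Π!·Σ² = 2625/369512  (sign +1)
I_A²/I_B² = (143/12920)/(2625/369512) = 20449/13125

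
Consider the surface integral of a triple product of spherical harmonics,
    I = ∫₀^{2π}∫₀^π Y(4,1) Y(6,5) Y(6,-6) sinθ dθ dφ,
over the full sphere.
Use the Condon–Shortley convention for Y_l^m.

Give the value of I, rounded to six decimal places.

Checks pass: Σm=0; 16 even; l₃=6∈[2,10].
(2·4+1)(2·6+1)(2·6+1) = 1521
Δ: 4! 4! 8! / 17! → 1/15315300
sum: t=0:+1/829440 t=1:−1/25920 t=2:+1/9216 t=3:−1/25920 t=4:+1/829440 = 7/207360
3j²(4 6 6; 0 0 0) = Δ·Π!·Σ² = 28/2431  (sign +1)
sum: t=3:−1/5806080 = -1/5806080
3j²(4 6 6; 1 5 -6) = Δ·Π!·Σ² = 165/6188  (sign -1)
combine: 4πI² = 1521·28/2431·165/6188 = 135/289
take √, sign -1: I = -0.19280266

-0.192803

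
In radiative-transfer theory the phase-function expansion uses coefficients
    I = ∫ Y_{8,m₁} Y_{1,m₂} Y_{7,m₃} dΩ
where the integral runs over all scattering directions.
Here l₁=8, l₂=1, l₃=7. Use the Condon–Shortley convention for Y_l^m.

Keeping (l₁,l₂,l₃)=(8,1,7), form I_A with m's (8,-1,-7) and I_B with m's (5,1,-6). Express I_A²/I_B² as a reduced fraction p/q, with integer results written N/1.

40/1

l's match ⇒ only the (l;m) 3-j factors differ between A and B.
A: triangle coeff Δ(8,1,7) = 1/2040; Σ_t [0,0]: t=0:+1/174356582400 = 1/174356582400; (3j)²=1/17 [(8 1 7; 8 -1 -7)], sign=+1
B: triangle coeff Δ(8,1,7) = 1/2040; Σ_t [2,2]: t=2:+1/12454041600 = 1/12454041600; (3j)²=1/680 [(8 1 7; 5 1 -6)], sign=-1
I_A²/I_B² = (1/17)/(1/680) = 40/1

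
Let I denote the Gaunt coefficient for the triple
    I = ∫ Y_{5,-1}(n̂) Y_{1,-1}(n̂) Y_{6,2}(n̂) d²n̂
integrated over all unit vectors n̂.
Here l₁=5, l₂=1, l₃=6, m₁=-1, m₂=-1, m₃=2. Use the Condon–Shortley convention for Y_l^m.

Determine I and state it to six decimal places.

0.216205

m-sum 0 ✓  L=12 even ✓  4≤6≤6 ✓
Π(2lᵢ+1) = 11×3×13 = 429
triangle coeff Δ(5,1,6) = 1/858
Σ_t [0,0]: t=0:+1/14400 = 1/14400
(3j)²=6/143 [(5 1 6; 0 0 0)], sign=+1
Σ_t [0,0]: t=0:+1/34560 = 1/34560
(3j)²=14/429 [(5 1 6; -1 -1 2)], sign=+1
⇒ 4πI² = 84/143
I = (+1)√(84/143/(4π)) = 0.21620548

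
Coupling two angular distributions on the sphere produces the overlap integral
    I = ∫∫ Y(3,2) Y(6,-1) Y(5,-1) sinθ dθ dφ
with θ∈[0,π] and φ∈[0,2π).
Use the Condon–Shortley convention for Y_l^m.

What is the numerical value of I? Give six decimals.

Rules hold: Σm=0, L=14 even, 3≤5≤9.
N = 7·13·11 = 1001
Δ = 4!·2!·8!/15! = 1/675675
Racah Σ t=1..3: t=1:−1/8640 t=2:+1/2304 t=3:−1/8640 = 7/34560
⇒ 3j(3 6 5; 0 0 0)² = 7/429, sgn -1
Racah Σ t=0..1: t=0:+1/17280 t=1:−1/6912 = -1/11520
⇒ 3j(3 6 5; 2 -1 -1)² = 2/143, sgn -1
4πI² = N·(3j₀)²·(3jₘ)² = 98/429
I = +1·√(0.228438/4π) = 0.13482780

0.134828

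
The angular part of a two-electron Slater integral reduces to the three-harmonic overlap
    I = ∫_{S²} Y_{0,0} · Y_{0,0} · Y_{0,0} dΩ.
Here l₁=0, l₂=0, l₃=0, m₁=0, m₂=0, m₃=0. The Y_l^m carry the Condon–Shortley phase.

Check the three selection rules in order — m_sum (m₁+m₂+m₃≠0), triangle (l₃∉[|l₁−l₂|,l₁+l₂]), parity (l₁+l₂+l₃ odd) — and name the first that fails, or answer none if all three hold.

m₁+m₂+m₃ = 0 + 0 + 0 = 0  ✓
triangle: |0−0|=0 ≤ l₃=0 ≤ 0+0=0  ✓
parity: l₁+l₂+l₃ = 0 is even  ✓

none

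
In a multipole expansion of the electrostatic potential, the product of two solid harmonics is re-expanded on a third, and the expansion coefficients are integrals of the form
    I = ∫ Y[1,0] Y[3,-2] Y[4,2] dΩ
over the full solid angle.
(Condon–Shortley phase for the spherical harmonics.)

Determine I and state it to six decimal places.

m-sum 0 ✓  L=8 even ✓  2≤4≤4 ✓
Π(2lᵢ+1) = 3×7×9 = 189
triangle coeff Δ(1,3,4) = 1/252
Σ_t [0,0]: t=0:+1/36 = 1/36
(3j)²=4/63 [(1 3 4; 0 0 0)], sign=+1
Σ_t [0,0]: t=0:+1/120 = 1/120
(3j)²=1/21 [(1 3 4; 0 -2 2)], sign=+1
⇒ 4πI² = 4/7
I = (+1)√(4/7/(4π)) = 0.21324362

0.213244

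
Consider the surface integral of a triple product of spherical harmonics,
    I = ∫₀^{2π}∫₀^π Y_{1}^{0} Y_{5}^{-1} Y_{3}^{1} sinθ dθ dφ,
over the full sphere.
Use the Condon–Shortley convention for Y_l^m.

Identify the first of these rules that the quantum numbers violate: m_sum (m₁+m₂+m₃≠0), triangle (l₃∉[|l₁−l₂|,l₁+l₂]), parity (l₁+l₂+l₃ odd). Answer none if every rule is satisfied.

azimuthal sum: 0 − 1 + 1 = 0  ✓
4 ≤ 3 ≤ 6 (triangle on l)  ✗
L = 1 + 5 + 3 = 9 (odd)

triangle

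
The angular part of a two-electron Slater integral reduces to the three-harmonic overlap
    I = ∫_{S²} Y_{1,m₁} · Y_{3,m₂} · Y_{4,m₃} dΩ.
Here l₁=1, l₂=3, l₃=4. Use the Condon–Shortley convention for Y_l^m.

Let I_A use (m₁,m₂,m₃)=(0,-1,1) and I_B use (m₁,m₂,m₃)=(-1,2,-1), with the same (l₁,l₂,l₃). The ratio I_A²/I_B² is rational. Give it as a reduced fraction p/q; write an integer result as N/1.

5/1

Shared (l₁,l₂,l₃)=(1,3,4): N and (l;000)² cancel in I_A²/I_B².
A: Δ = 0!·2!·6!/9! = 1/252; Racah Σ t=0..0: t=0:+1/48 = 1/48; ⇒ 3j(1 3 4; 0 -1 1)² = 5/84, sgn -1
B: Δ = 0!·2!·6!/9! = 1/252; Racah Σ t=0..0: t=0:+1/240 = 1/240; ⇒ 3j(1 3 4; -1 2 -1)² = 1/84, sgn -1
I_A²/I_B² = (5/84)/(1/84) = 5/1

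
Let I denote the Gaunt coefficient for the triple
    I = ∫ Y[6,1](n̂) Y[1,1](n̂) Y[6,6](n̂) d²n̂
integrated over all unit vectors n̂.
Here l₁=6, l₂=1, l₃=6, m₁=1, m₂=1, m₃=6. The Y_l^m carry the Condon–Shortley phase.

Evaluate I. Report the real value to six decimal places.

1 + 1 + 6 = 8 ≠ 0: azimuthal integral kills it; I = 0

0.000000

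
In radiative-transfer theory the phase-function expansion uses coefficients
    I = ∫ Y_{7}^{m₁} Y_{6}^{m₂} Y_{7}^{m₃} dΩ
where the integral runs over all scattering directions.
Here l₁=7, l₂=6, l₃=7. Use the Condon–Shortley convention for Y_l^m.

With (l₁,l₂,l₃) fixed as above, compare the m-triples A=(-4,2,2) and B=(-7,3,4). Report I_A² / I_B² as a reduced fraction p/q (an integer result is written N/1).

Shared (l₁,l₂,l₃)=(7,6,7): N and (l;000)² cancel in I_A²/I_B².
A: Δ = 6!·8!·6!/21! = 1/2444321880; Racah Σ t=3..6: t=3:−1/174182400 t=4:+1/11612160 t=5:−1/6220800 t=6:+1/24883200 = -1/24883200; ⇒ 3j(7 6 7; -4 2 2)² = 28/4199, sgn +1
B: Δ = 6!·8!·6!/21! = 1/2444321880; Racah Σ t=6..6: t=6:+1/1045094400 = 1/1045094400; ⇒ 3j(7 6 7; -7 3 4)² = 11/646, sgn -1
I_A²/I_B² = (28/4199)/(11/646) = 56/143

56/143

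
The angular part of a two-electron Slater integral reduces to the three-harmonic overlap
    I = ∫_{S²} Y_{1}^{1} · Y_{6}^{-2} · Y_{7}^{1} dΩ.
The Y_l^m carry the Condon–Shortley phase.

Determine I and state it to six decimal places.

Rules hold: Σm=0, L=14 even, 5≤7≤7.
N = 3·13·15 = 585
Δ = 0!·2!·12!/15! = 1/1365
Racah Σ t=0..0: t=0:+1/518400 = 1/518400
⇒ 3j(1 6 7; 0 0 0)² = 7/195, sgn -1
Racah Σ t=0..0: t=0:+1/1935360 = 1/1935360
⇒ 3j(1 6 7; 1 -2 1)² = 1/91, sgn +1
4πI² = N·(3j₀)²·(3jₘ)² = 3/13
I = -1·√(0.230769/4π) = -0.13551395

-0.135514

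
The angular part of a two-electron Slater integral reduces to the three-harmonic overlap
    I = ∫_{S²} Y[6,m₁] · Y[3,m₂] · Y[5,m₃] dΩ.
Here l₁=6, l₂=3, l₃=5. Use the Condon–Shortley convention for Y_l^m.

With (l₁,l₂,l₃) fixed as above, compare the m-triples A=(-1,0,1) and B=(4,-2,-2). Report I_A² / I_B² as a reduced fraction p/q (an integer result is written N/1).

l's match ⇒ only the (l;m) 3-j factors differ between A and B.
A: triangle coeff Δ(6,3,5) = 1/675675; Σ_t [1,3]: t=1:−1/17280 t=2:+1/2880 t=3:−1/6912 = 1/6912; (3j)²=5/429 [(6 3 5; -1 0 1)], sign=+1
B: triangle coeff Δ(6,3,5) = 1/675675; Σ_t [0,1]: t=0:+1/34560 t=1:−1/60480 = 1/80640; (3j)²=6/1001 [(6 3 5; 4 -2 -2)], sign=-1
I_A²/I_B² = (5/429)/(6/1001) = 35/18

35/18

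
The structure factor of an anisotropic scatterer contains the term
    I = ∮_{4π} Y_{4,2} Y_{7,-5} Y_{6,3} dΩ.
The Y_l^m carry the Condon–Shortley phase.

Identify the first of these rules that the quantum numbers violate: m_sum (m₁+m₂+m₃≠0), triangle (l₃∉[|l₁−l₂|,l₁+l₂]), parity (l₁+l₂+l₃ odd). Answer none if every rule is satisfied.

Σmᵢ = 0  ✓
l₃∈[|l₁−l₂|,l₁+l₂]=[3,11], have l₃=6  ✓
Σlᵢ = 17 ⇒ odd  ✗

parity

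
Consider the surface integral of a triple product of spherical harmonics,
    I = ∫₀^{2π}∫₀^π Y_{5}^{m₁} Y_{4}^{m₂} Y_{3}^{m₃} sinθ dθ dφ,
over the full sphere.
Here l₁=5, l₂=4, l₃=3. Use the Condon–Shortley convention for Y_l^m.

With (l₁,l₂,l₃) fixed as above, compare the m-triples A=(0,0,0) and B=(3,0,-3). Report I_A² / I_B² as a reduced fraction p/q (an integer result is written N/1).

4/7

Same 5,4,3: normalisation and zero-m 3j drop out of the ratio.
A: Δ: 6! 4! 2! / 13! → 1/180180; sum: t=2:+1/576 t=3:−1/144 t=4:+1/576 = -1/288; 3j²(5 4 3; 0 0 0) = Δ·Π!·Σ² = 20/1001  (sign +1)
B: Δ: 6! 4! 2! / 13! → 1/180180; sum: t=2:+1/2304 = 1/2304; 3j²(5 4 3; 3 0 -3) = Δ·Π!·Σ² = 5/143  (sign +1)
I_A²/I_B² = (20/1001)/(5/143) = 4/7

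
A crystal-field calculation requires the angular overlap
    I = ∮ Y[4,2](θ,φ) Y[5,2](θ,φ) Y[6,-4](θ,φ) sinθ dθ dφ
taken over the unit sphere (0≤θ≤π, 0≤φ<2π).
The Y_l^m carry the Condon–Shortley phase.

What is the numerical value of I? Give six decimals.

L=15 odd ⇒ parity kills the (l;000) factor ⇒ I = 0

0.000000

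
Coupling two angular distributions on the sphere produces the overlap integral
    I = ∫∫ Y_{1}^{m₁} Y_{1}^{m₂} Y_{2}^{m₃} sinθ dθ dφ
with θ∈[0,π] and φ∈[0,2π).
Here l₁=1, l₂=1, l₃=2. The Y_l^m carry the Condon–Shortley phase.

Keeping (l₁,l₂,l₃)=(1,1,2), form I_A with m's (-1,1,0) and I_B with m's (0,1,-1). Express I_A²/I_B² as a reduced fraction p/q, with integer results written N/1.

1/3

Shared (l₁,l₂,l₃)=(1,1,2): N and (l;000)² cancel in I_A²/I_B².
A: Δ = 0!·2!·2!/5! = 1/30; Racah Σ t=0..0: t=0:+1/4 = 1/4; ⇒ 3j(1 1 2; -1 1 0)² = 1/30, sgn +1
B: Δ = 0!·2!·2!/5! = 1/30; Racah Σ t=0..0: t=0:+1/2 = 1/2; ⇒ 3j(1 1 2; 0 1 -1)² = 1/10, sgn -1
I_A²/I_B² = (1/30)/(1/10) = 1/3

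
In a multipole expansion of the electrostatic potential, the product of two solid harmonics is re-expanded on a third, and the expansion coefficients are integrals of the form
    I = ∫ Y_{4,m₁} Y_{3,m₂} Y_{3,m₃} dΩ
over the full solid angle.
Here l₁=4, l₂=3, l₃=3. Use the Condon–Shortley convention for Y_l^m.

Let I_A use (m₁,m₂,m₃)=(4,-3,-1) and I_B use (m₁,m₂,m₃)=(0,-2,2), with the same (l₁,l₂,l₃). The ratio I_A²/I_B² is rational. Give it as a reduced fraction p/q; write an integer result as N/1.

l's match ⇒ only the (l;m) 3-j factors differ between A and B.
A: triangle coeff Δ(4,3,3) = 1/34650; Σ_t [0,0]: t=0:+1/1152 = 1/1152; (3j)²=1/33 [(4 3 3; 4 -3 -1)], sign=+1
B: triangle coeff Δ(4,3,3) = 1/34650; Σ_t [0,1]: t=0:+1/576 t=1:−1/72 = -7/576; (3j)²=7/198 [(4 3 3; 0 -2 2)], sign=+1
I_A²/I_B² = (1/33)/(7/198) = 6/7

6/7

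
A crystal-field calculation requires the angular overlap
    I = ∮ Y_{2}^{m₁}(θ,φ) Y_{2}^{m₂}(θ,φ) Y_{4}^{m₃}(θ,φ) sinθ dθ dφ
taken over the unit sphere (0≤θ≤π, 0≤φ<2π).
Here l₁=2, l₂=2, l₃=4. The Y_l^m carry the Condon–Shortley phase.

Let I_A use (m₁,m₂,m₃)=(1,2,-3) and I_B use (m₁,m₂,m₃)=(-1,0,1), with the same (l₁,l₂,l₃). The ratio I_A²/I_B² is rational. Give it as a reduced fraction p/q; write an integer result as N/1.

7/6

Shared (l₁,l₂,l₃)=(2,2,4): N and (l;000)² cancel in I_A²/I_B².
A: Δ = 0!·4!·4!/9! = 1/630; Racah Σ t=0..0: t=0:+1/144 = 1/144; ⇒ 3j(2 2 4; 1 2 -3)² = 1/18, sgn -1
B: Δ = 0!·4!·4!/9! = 1/630; Racah Σ t=0..0: t=0:+1/24 = 1/24; ⇒ 3j(2 2 4; -1 0 1)² = 1/21, sgn -1
I_A²/I_B² = (1/18)/(1/21) = 7/6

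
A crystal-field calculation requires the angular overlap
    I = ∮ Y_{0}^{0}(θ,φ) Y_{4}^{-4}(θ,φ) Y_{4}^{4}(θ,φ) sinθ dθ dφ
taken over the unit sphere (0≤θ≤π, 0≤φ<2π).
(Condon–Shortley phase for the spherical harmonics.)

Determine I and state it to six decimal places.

0.282095

m-sum 0 ✓  L=8 even ✓  4≤4≤4 ✓
Π(2lᵢ+1) = 1×9×9 = 81
triangle coeff Δ(0,4,4) = 1/9
Σ_t [0,0]: t=0:+1/576 = 1/576
(3j)²=1/9 [(0 4 4; 0 0 0)], sign=+1
Σ_t [0,0]: t=0:+1/40320 = 1/40320
(3j)²=1/9 [(0 4 4; 0 -4 4)], sign=+1
⇒ 4πI² = 1/1
I = (+1)√(1/1/(4π)) = 0.28209479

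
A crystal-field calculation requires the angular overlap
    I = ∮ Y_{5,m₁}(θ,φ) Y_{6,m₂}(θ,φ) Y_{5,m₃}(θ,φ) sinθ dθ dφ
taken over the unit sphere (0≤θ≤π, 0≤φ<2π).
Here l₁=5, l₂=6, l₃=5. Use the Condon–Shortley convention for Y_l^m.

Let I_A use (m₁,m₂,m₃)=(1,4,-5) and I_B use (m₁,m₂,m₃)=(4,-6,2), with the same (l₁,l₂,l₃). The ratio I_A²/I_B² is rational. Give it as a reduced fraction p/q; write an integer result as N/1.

l's match ⇒ only the (l;m) 3-j factors differ between A and B.
A: triangle coeff Δ(5,6,5) = 1/28588560; Σ_t [4,4]: t=4:+1/829440 = 1/829440; (3j)²=225/9724 [(5 6 5; 1 4 -5)], sign=+1
B: triangle coeff Δ(5,6,5) = 1/28588560; Σ_t [0,0]: t=0:+1/3110400 = 1/3110400; (3j)²=21/1105 [(5 6 5; 4 -6 2)], sign=-1
I_A²/I_B² = (225/9724)/(21/1105) = 375/308

375/308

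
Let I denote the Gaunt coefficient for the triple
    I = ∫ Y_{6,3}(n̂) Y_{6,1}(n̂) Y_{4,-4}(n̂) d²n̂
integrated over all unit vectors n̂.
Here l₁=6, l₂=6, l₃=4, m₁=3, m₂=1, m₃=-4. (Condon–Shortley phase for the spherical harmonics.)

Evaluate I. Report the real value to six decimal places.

Rules hold: Σm=0, L=16 even, 0≤4≤12.
N = 13·13·9 = 1521
Δ = 8!·4!·4!/17! = 1/15315300
Racah Σ t=2..6: t=2:+1/829440 t=3:−1/25920 t=4:+1/9216 t=5:−1/25920 t=6:+1/829440 = 7/207360
⇒ 3j(6 6 4; 0 0 0)² = 28/2431, sgn +1
Racah Σ t=3..3: t=3:−1/414720 = -1/414720
⇒ 3j(6 6 4; 3 1 -4)² = 49/2431, sgn -1
4πI² = N·(3j₀)²·(3jₘ)² = 12348/34969
I = -1·√(0.353113/4π) = -0.16763001

-0.167630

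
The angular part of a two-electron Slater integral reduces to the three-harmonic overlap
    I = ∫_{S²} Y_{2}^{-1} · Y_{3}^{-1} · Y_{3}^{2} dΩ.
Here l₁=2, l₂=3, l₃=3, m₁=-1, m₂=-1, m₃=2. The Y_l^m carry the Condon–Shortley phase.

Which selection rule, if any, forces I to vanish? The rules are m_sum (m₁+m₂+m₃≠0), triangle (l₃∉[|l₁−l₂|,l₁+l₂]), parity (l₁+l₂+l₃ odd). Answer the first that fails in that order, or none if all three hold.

none

azimuthal sum: -1 − 1 + 2 = 0  ✓
1 ≤ 3 ≤ 5 (triangle on l)  ✓
L = 2 + 3 + 3 = 8 (even)  ✓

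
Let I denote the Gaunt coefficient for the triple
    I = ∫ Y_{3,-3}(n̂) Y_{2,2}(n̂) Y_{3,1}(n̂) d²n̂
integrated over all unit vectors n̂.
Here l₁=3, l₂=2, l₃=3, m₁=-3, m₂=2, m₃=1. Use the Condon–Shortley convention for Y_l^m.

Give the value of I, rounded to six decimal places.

0.132981

Checks pass: Σm=0; 8 even; l₃=3∈[1,5].
(2·3+1)(2·2+1)(2·3+1) = 245
Δ: 2! 4! 2! / 9! → 1/3780
sum: t=0:+1/24 t=1:−1/4 t=2:+1/24 = -1/6
3j²(3 2 3; 0 0 0) = Δ·Π!·Σ² = 4/105  (sign +1)
sum: t=2:+1/96 = 1/96
3j²(3 2 3; -3 2 1) = Δ·Π!·Σ² = 1/42  (sign +1)
combine: 4πI² = 245·4/105·1/42 = 2/9
take √, sign +1: I = 0.13298076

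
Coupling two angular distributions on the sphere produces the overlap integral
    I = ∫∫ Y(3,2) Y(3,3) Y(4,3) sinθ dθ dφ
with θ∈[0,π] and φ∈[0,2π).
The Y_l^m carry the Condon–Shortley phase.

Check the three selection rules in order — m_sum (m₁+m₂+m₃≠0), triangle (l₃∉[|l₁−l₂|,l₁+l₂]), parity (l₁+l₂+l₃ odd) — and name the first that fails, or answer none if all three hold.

m_sum

azimuthal sum: 2 + 3 + 3 = 8  ✗
0 ≤ 4 ≤ 6 (triangle on l)
L = 3 + 3 + 4 = 10 (even)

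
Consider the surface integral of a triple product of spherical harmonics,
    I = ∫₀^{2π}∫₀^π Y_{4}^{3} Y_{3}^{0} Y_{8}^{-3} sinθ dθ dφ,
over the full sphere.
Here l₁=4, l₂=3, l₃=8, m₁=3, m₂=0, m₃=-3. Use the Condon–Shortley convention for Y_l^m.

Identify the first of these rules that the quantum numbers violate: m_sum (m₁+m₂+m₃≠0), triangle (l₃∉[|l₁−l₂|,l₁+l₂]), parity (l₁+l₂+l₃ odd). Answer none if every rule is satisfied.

azimuthal sum: 3 + 0 − 3 = 0  ✓
1 ≤ 8 ≤ 7 (triangle on l)  ✗
L = 4 + 3 + 8 = 15 (odd)

triangle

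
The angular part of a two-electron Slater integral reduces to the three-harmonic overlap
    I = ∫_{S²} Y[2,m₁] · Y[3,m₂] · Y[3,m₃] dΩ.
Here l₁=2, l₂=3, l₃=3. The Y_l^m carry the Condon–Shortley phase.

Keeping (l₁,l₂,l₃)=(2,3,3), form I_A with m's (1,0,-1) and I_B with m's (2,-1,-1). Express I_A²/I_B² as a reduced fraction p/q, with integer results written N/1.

Same 2,3,3: normalisation and zero-m 3j drop out of the ratio.
A: Δ: 2! 2! 4! / 9! → 1/3780; sum: t=0:+1/12 t=1:−1/8 = -1/24; 3j²(2 3 3; 1 0 -1) = Δ·Π!·Σ² = 1/210  (sign -1)
B: Δ: 2! 2! 4! / 9! → 1/3780; sum: t=0:+1/16 = 1/16; 3j²(2 3 3; 2 -1 -1) = Δ·Π!·Σ² = 2/35  (sign +1)
I_A²/I_B² = (1/210)/(2/35) = 1/12

1/12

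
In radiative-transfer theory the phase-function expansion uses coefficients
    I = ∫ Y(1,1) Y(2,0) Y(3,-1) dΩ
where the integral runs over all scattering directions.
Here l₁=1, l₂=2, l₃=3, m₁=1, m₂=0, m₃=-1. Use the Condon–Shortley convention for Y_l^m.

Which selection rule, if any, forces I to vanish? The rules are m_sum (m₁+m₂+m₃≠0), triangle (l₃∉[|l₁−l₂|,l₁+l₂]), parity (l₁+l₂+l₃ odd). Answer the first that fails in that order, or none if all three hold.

Σmᵢ = 0  ✓
l₃∈[|l₁−l₂|,l₁+l₂]=[1,3], have l₃=3  ✓
Σlᵢ = 6 ⇒ even  ✓

none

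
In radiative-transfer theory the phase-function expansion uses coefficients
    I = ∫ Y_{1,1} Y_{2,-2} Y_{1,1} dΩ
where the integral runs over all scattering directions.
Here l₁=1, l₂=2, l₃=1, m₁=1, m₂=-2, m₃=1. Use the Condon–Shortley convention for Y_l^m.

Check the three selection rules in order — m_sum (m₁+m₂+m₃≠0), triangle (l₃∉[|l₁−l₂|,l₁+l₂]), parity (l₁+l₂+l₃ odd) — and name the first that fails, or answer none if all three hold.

m₁+m₂+m₃ = 1 − 2 + 1 = 0  ✓
triangle: |1−2|=1 ≤ l₃=1 ≤ 1+2=3  ✓
parity: l₁+l₂+l₃ = 4 is even  ✓

none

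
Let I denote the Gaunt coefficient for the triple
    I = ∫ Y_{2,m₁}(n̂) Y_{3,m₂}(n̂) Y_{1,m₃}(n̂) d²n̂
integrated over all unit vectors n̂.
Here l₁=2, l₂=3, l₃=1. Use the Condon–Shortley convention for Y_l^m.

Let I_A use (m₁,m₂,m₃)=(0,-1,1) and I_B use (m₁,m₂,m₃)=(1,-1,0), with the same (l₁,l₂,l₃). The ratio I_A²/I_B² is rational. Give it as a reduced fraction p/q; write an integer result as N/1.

3/4

Shared (l₁,l₂,l₃)=(2,3,1): N and (l;000)² cancel in I_A²/I_B².
A: Δ = 4!·0!·2!/7! = 1/105; Racah Σ t=2..2: t=2:+1/8 = 1/8; ⇒ 3j(2 3 1; 0 -1 1)² = 2/35, sgn +1
B: Δ = 4!·0!·2!/7! = 1/105; Racah Σ t=1..1: t=1:−1/6 = -1/6; ⇒ 3j(2 3 1; 1 -1 0)² = 8/105, sgn +1
I_A²/I_B² = (2/35)/(8/105) = 3/4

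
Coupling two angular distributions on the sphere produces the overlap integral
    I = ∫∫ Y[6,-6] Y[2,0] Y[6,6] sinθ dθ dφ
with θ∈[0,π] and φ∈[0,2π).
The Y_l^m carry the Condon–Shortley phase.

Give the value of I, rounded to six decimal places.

Checks pass: Σm=0; 14 even; l₃=6∈[4,8].
(2·6+1)(2·2+1)(2·6+1) = 845
Δ: 2! 10! 2! / 15! → 1/90090
sum: t=0:+1/69120 t=1:−1/14400 t=2:+1/69120 = -7/172800
3j²(6 2 6; 0 0 0) = Δ·Π!·Σ² = 14/715  (sign -1)
sum: t=2:+1/14515200 = 1/14515200
3j²(6 2 6; -6 0 6) = Δ·Π!·Σ² = 22/455  (sign +1)
combine: 4πI² = 845·14/715·22/455 = 4/5
take √, sign -1: I = -0.25231325

-0.252313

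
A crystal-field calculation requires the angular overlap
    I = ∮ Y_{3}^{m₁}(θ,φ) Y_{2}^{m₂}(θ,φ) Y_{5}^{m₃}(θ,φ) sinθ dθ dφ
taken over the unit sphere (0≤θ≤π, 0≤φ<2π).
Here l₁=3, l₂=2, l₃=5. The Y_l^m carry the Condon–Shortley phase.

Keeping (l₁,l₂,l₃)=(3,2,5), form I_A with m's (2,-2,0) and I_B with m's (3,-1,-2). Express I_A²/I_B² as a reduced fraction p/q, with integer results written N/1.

l's match ⇒ only the (l;m) 3-j factors differ between A and B.
A: triangle coeff Δ(3,2,5) = 1/2310; Σ_t [0,0]: t=0:+1/2880 = 1/2880; (3j)²=1/462 [(3 2 5; 2 -2 0)], sign=-1
B: triangle coeff Δ(3,2,5) = 1/2310; Σ_t [0,0]: t=0:+1/4320 = 1/4320; (3j)²=1/330 [(3 2 5; 3 -1 -2)], sign=-1
I_A²/I_B² = (1/462)/(1/330) = 5/7

5/7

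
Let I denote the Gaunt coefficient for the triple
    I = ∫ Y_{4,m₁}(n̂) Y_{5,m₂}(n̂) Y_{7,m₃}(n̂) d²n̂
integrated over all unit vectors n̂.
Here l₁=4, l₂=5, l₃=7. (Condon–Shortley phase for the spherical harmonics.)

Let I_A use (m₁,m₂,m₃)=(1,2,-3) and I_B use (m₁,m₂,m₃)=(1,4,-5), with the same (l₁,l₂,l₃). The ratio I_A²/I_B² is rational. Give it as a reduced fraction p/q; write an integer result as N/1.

l's match ⇒ only the (l;m) 3-j factors differ between A and B.
A: triangle coeff Δ(4,5,7) = 1/6126120; Σ_t [0,2]: t=0:+1/362880 t=1:−1/69120 t=2:+1/172800 = -43/7257600; (3j)²=1849/170170 [(4 5 7; 1 2 -3)], sign=-1
B: triangle coeff Δ(4,5,7) = 1/6126120; Σ_t [1,2]: t=1:−1/1935360 t=2:+1/1209600 = 1/3225600; (3j)²=243/61880 [(4 5 7; 1 4 -5)], sign=+1
I_A²/I_B² = (1849/170170)/(243/61880) = 7396/2673

7396/2673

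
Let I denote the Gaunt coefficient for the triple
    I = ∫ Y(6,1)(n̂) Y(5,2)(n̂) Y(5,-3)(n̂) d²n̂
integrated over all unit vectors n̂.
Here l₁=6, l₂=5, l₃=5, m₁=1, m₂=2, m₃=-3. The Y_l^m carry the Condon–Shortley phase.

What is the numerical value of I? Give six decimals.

Checks pass: Σm=0; 16 even; l₃=5∈[1,11].
(2·6+1)(2·5+1)(2·5+1) = 1573
Δ: 6! 6! 4! / 17! → 1/28588560
sum: t=1:−1/345600 t=2:+1/13824 t=3:−1/5184 t=4:+1/13824 t=5:−1/345600 = -7/129600
3j²(6 5 5; 0 0 0) = Δ·Π!·Σ² = 80/7293  (sign +1)
sum: t=3:−1/41472 t=4:+1/34560 t=5:−1/345600 = 1/518400
3j²(6 5 5; 1 2 -3) = Δ·Π!·Σ² = 7/36465  (sign +1)
combine: 4πI² = 1573·80/7293·7/36465 = 112/33813
take √, sign +1: I = 0.01623537

0.016235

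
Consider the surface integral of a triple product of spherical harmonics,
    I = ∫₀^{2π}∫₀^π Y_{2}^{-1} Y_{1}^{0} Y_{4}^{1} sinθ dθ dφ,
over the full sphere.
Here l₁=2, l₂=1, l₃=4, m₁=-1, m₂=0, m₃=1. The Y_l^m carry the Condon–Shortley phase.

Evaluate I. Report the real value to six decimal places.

0.000000

l₃=4 ∉ [1,3] — triangle fails ⇒ I = 0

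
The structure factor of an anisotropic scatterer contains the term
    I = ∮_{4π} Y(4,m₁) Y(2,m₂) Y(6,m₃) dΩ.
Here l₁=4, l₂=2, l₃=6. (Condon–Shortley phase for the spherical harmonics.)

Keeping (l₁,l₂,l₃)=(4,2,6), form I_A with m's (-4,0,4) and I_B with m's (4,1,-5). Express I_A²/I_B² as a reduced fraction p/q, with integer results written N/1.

3/11

l's match ⇒ only the (l;m) 3-j factors differ between A and B.
A: triangle coeff Δ(4,2,6) = 1/6435; Σ_t [0,0]: t=0:+1/161280 = 1/161280; (3j)²=1/143 [(4 2 6; -4 0 4)], sign=+1
B: triangle coeff Δ(4,2,6) = 1/6435; Σ_t [0,0]: t=0:+1/241920 = 1/241920; (3j)²=1/39 [(4 2 6; 4 1 -5)], sign=-1
I_A²/I_B² = (1/143)/(1/39) = 3/11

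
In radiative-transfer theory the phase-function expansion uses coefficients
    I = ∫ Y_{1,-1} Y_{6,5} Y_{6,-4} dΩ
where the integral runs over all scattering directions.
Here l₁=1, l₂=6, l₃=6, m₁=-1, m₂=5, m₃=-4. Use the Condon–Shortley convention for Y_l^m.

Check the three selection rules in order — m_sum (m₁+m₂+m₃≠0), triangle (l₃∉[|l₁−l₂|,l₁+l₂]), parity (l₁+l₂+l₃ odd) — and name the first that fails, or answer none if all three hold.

azimuthal sum: -1 + 5 − 4 = 0  ✓
5 ≤ 6 ≤ 7 (triangle on l)  ✓
L = 1 + 6 + 6 = 13 (odd)  ✗

parity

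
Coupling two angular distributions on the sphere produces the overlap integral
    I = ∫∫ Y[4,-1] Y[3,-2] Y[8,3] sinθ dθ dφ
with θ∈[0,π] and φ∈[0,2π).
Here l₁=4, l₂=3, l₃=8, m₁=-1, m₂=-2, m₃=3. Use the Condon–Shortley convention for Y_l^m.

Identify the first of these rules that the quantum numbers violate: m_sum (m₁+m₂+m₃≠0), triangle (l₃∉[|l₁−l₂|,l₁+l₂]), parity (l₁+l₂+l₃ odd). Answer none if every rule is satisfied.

triangle

Σmᵢ = 0  ✓
l₃∈[|l₁−l₂|,l₁+l₂]=[1,7], have l₃=8  ✗
Σlᵢ = 15 ⇒ odd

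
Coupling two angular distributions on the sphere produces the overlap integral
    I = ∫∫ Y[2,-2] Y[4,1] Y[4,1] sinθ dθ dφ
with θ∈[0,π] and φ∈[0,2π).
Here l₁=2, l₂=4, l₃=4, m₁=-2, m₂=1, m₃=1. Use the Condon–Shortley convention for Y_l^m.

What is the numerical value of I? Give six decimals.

0.200662

Rules hold: Σm=0, L=10 even, 2≤4≤6.
N = 5·9·9 = 405
Δ = 2!·2!·6!/11! = 1/13860
Racah Σ t=0..2: t=0:+1/192 t=1:−1/36 t=2:+1/192 = -5/288
⇒ 3j(2 4 4; 0 0 0)² = 20/693, sgn -1
Racah Σ t=2..2: t=2:+1/144 = 1/144
⇒ 3j(2 4 4; -2 1 1)² = 10/231, sgn -1
4πI² = N·(3j₀)²·(3jₘ)² = 3000/5929
I = +1·√(0.505988/4π) = 0.20066192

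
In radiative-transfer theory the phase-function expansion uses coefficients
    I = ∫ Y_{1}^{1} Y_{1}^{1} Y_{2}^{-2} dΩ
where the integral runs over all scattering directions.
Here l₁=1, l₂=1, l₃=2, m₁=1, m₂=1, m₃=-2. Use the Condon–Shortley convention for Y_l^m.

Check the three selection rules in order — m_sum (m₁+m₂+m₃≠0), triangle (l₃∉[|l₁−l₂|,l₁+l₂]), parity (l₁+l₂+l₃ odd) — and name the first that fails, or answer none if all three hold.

m₁+m₂+m₃ = 1 + 1 − 2 = 0  ✓
triangle: |1−1|=0 ≤ l₃=2 ≤ 1+1=2  ✓
parity: l₁+l₂+l₃ = 4 is even  ✓

none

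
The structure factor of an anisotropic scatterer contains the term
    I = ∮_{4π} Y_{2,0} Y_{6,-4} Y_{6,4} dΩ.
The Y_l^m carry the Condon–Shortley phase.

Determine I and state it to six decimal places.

-0.022938

Checks pass: Σm=0; 14 even; l₃=6∈[4,8].
(2·2+1)(2·6+1)(2·6+1) = 845
Δ: 2! 2! 10! / 15! → 1/90090
sum: t=0:+1/69120 t=1:−1/14400 t=2:+1/69120 = -7/172800
3j²(2 6 6; 0 0 0) = Δ·Π!·Σ² = 14/715  (sign -1)
sum: t=0:+1/322560 t=1:−1/362880 t=2:+1/14515200 = 1/2419200
3j²(2 6 6; 0 -4 4) = Δ·Π!·Σ² = 2/5005  (sign +1)
combine: 4πI² = 845·14/715·2/5005 = 4/605
take √, sign -1: I = -0.02293757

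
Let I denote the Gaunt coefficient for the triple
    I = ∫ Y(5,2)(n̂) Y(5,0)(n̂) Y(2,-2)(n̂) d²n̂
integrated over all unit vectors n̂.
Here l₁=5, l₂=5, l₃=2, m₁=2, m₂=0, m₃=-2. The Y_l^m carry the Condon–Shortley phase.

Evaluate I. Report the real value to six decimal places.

Checks pass: Σm=0; 12 even; l₃=2∈[0,10].
(2·5+1)(2·5+1)(2·2+1) = 605
Δ: 8! 2! 2! / 13! → 1/38610
sum: t=3:−1/2880 t=4:+1/576 t=5:−1/2880 = 1/960
3j²(5 5 2; 0 0 0) = Δ·Π!·Σ² = 10/429  (sign +1)
sum: t=3:−1/2880 = -1/2880
3j²(5 5 2; 2 0 -2) = Δ·Π!·Σ² = 14/429  (sign -1)
combine: 4πI² = 605·10/429·14/429 = 700/1521
take √, sign -1: I = -0.19137248

-0.191372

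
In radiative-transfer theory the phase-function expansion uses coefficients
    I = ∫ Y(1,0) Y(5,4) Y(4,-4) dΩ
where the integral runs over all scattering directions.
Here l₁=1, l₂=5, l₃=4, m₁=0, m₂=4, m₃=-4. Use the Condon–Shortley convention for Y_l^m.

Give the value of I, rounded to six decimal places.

0.147319

Checks pass: Σm=0; 10 even; l₃=4∈[4,6].
(2·1+1)(2·5+1)(2·4+1) = 297
Δ: 2! 0! 8! / 11! → 1/495
sum: t=1:−1/576 = -1/576
3j²(1 5 4; 0 0 0) = Δ·Π!·Σ² = 5/99  (sign -1)
sum: t=1:−1/40320 = -1/40320
3j²(1 5 4; 0 4 -4) = Δ·Π!·Σ² = 1/55  (sign -1)
combine: 4πI² = 297·5/99·1/55 = 3/11
take √, sign +1: I = 0.14731920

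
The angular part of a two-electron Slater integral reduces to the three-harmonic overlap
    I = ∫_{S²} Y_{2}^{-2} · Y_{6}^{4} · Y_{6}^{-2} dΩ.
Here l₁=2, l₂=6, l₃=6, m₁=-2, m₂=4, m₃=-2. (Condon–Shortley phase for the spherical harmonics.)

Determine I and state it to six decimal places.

Checks pass: Σm=0; 14 even; l₃=6∈[4,8].
(2·2+1)(2·6+1)(2·6+1) = 845
Δ: 2! 2! 10! / 15! → 1/90090
sum: t=0:+1/69120 t=1:−1/14400 t=2:+1/69120 = -7/172800
3j²(2 6 6; 0 0 0) = Δ·Π!·Σ² = 14/715  (sign -1)
sum: t=2:+1/322560 = 1/322560
3j²(2 6 6; -2 4 -2) = Δ·Π!·Σ² = 18/1001  (sign +1)
combine: 4πI² = 845·14/715·18/1001 = 36/121
take √, sign -1: I = -0.15386989

-0.153870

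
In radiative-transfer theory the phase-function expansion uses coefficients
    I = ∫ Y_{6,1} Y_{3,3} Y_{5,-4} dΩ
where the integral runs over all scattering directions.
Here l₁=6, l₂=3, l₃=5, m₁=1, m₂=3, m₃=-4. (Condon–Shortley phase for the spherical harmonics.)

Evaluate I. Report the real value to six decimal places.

Checks pass: Σm=0; 14 even; l₃=5∈[3,9].
(2·6+1)(2·3+1)(2·5+1) = 1001
Δ: 4! 8! 2! / 15! → 1/675675
sum: t=1:−1/8640 t=2:+1/2304 t=3:−1/8640 = 7/34560
3j²(6 3 5; 0 0 0) = Δ·Π!·Σ² = 7/429  (sign -1)
sum: t=4:+1/241920 = 1/241920
3j²(6 3 5; 1 3 -4) = Δ·Π!·Σ² = 4/1001  (sign -1)
combine: 4πI² = 1001·7/429·4/1001 = 28/429
take √, sign +1: I = 0.07206849

0.072068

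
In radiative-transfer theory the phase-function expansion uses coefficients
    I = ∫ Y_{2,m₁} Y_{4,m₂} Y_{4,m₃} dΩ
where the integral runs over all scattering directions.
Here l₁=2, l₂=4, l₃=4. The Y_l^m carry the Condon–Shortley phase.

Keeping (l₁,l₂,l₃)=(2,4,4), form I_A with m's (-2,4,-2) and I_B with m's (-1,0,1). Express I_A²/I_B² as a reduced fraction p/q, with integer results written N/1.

28/5

Shared (l₁,l₂,l₃)=(2,4,4): N and (l;000)² cancel in I_A²/I_B².
A: Δ = 2!·2!·6!/11! = 1/13860; Racah Σ t=2..2: t=2:+1/2880 = 1/2880; ⇒ 3j(2 4 4; -2 4 -2)² = 2/165, sgn +1
B: Δ = 2!·2!·6!/11! = 1/13860; Racah Σ t=1..2: t=1:−1/72 t=2:+1/96 = -1/288; ⇒ 3j(2 4 4; -1 0 1)² = 1/462, sgn +1
I_A²/I_B² = (2/165)/(1/462) = 28/5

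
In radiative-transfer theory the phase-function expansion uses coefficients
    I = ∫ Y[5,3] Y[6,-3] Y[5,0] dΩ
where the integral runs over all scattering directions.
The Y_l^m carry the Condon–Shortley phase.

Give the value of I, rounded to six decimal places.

Rules hold: Σm=0, L=16 even, 1≤5≤11.
N = 11·13·11 = 1573
Δ = 6!·4!·6!/17! = 1/28588560
Racah Σ t=1..5: t=1:−1/345600 t=2:+1/13824 t=3:−1/5184 t=4:+1/13824 t=5:−1/345600 = -7/129600
⇒ 3j(5 6 5; 0 0 0)² = 80/7293, sgn +1
Racah Σ t=0..2: t=0:+1/103680 t=1:−1/34560 t=2:+1/138240 = -1/82944
⇒ 3j(5 6 5; 3 -3 0)² = 125/9724, sgn +1
4πI² = N·(3j₀)²·(3jₘ)² = 2500/11271
I = +1·√(0.221808/4π) = 0.13285682

0.132857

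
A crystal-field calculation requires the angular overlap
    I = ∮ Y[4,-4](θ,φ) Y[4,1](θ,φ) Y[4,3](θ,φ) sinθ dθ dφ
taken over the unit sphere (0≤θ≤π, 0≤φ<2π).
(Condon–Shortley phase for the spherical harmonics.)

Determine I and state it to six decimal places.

m-sum 0 ✓  L=12 even ✓  0≤4≤8 ✓
Π(2lᵢ+1) = 9×9×9 = 729
triangle coeff Δ(4,4,4) = 1/450450
Σ_t [0,4]: t=0:+1/13824 t=1:−1/216 t=2:+1/64 t=3:−1/216 t=4:+1/13824 = 5/768
(3j)²=18/1001 [(4 4 4; 0 0 0)], sign=+1
Σ_t [4,4]: t=4:+1/3456 = 1/3456
(3j)²=35/1287 [(4 4 4; -4 1 3)], sign=-1
⇒ 4πI² = 7290/20449
I = (-1)√(7290/20449/(4π)) = -0.16843130

-0.168431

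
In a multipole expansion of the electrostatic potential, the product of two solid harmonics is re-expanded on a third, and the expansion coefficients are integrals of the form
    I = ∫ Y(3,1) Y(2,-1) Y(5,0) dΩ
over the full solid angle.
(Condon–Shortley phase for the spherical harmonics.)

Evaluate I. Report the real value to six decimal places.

0.169433

m-sum 0 ✓  L=10 even ✓  1≤5≤5 ✓
Π(2lᵢ+1) = 7×5×11 = 385
triangle coeff Δ(3,2,5) = 1/2310
Σ_t [0,0]: t=0:+1/144 = 1/144
(3j)²=10/231 [(3 2 5; 0 0 0)], sign=-1
Σ_t [0,0]: t=0:+1/288 = 1/288
(3j)²=5/231 [(3 2 5; 1 -1 0)], sign=-1
⇒ 4πI² = 250/693
I = (+1)√(250/693/(4π)) = 0.16943318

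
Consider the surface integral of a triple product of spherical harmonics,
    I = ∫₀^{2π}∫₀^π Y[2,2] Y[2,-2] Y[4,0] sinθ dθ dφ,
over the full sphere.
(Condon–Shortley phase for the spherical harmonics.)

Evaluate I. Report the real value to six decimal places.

0.040299

Rules hold: Σm=0, L=8 even, 0≤4≤4.
N = 5·5·9 = 225
Δ = 0!·4!·4!/9! = 1/630
Racah Σ t=0..0: t=0:+1/16 = 1/16
⇒ 3j(2 2 4; 0 0 0)² = 2/35, sgn +1
Racah Σ t=0..0: t=0:+1/576 = 1/576
⇒ 3j(2 2 4; 2 -2 0)² = 1/630, sgn +1
4πI² = N·(3j₀)²·(3jₘ)² = 1/49
I = +1·√(0.0204082/4π) = 0.04029926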